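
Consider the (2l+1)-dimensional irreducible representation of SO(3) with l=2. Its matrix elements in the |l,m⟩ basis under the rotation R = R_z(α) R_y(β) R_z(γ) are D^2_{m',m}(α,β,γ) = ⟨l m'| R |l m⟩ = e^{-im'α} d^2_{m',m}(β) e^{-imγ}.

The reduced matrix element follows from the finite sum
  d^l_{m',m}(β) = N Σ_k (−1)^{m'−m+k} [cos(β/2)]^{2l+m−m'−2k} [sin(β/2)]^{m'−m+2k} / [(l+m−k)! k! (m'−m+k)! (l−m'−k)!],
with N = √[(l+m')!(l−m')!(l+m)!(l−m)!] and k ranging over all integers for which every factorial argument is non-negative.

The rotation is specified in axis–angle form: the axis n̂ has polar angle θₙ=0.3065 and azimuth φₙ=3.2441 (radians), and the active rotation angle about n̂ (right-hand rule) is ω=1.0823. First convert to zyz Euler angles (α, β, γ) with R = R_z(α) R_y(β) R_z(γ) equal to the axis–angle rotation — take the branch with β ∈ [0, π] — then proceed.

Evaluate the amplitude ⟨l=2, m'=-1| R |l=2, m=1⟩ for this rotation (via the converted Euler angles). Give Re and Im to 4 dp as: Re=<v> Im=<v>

Re=-0.0687 Im=-0.0143

Axis–angle → zyz. n̂ = (sinθₙcosφₙ, sinθₙsinφₙ, cosθₙ) = (-0.300140, -0.030875, +0.953395), ω = 1.0823.
R = I cosω + sinω [n̂]ₓ + (1−cosω) n̂n̂ᵀ gives
  R = [+0.517106, -0.836968, -0.179125; +0.846804, +0.469805, +0.249414; -0.124598, -0.280657, +0.951686]
β = atan2(√(R₁₃²+R₂₃²), R₃₃) = 0.312114; α = atan2(R₂₃, R₁₃) mod 2π = 2.193622; γ = atan2(R₃₂, −R₃₁) mod 2π = 5.130200
D^2_{-1,1}(2.1936,0.3121,5.1302) = e^{-i·-1·2.1936}·d^2_{-1,1}(0.3121)·e^{-i·1·5.1302}. Compute d first:
Half-angle: c=0.987848, s=0.155424. N=√(1·6·6·1)=6.000000
k: max(0,(1)−(-1))=2 … min(2+(1),2−(-1))=3
  k=2: (−1)^0·6.0000/(2)·0.9878^2·0.1554^2 = +0.070720
  k=3: (−1)^1·6.0000/(6)·0.9878^0·0.1554^4 = -0.000584
d^2_{-1,1}(0.3121) = +0.070720 -0.000584 = +0.070136
D = (-0.583333+0.812233i)·(+0.070136)·(+0.405761+0.913979i) = -0.068667-0.014278i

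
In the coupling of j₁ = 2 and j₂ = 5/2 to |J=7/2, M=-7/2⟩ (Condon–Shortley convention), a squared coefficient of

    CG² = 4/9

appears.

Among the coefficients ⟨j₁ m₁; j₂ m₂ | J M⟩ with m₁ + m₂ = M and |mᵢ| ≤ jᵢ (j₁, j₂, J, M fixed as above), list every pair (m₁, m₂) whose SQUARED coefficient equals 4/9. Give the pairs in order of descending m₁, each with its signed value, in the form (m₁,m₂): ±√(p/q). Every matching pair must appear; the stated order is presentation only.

(-2,-3/2): −√(4/9)

Admissible pairs with m₁+m₂ = M = -7/2: (-2,-3/2), (-1,-5/2)
  (m₁,m₂)=(-1,-5/2): CG² = 5/9, CG = +√(5/9)
  (m₁,m₂)=(-2,-3/2): CG² = 4/9, CG = −√(4/9)   ← matches the target
Pairs with CG² = 4/9: (-2,-3/2): −√(4/9)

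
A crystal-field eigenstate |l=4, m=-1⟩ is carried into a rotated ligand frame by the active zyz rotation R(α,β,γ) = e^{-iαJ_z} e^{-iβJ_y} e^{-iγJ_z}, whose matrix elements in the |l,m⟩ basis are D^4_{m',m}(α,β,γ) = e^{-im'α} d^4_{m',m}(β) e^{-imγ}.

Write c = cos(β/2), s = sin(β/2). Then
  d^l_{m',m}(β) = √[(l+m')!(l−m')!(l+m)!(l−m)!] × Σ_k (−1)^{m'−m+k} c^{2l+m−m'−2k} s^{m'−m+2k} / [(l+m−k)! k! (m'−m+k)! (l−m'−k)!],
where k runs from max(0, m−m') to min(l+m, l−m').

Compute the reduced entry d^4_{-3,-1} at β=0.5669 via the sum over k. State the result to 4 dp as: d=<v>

d=0.4175

d^4_{-3,-1}(β=0.5669) via the finite sum:
With c≡cos(β/2)=0.960096 and s≡sin(β/2)=0.279670, N=[1·5040·6·120]^{1/2}=1904.940944
The bounds max(0,m−m')=2 and min(l+m,l−m')=3 give 2 terms
  k=2: (−1)^0·1904.9409/(240)·0.9601^6·0.2797^2 = +0.486239
  k=3: (−1)^1·1904.9409/(144)·0.9601^4·0.2797^4 = -0.068764
d^4_{-3,-1}(0.5669) = +0.486239 -0.068764 = +0.417475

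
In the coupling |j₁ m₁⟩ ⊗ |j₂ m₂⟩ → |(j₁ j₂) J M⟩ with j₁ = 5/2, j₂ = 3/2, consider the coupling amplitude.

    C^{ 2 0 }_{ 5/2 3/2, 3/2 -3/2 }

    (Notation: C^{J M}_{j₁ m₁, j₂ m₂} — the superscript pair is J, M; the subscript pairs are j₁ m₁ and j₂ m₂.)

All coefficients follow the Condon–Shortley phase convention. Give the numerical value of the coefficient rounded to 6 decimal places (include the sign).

+0.654654

triangle: 2!*3!*1!/7! = 12/5040
(j±m)!: 4!*1!*0!*3!*2!*2! = 576
prefactor² = (2J+1)*Δ*N² = 48/7
  k=0: +1/(0!*2!*1!*0!*2!*1!) = 1/4
Σ = 1/4  ⇒  CG² = 48/7*(1/4)² = 3/7
CG = +√(3/7) = +0.654654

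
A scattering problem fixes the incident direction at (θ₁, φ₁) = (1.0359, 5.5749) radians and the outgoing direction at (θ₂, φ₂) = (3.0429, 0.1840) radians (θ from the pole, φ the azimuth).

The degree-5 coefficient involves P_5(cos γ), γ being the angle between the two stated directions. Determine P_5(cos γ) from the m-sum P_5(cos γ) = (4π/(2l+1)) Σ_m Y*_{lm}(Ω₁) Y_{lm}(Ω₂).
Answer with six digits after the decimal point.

-0.184220

Term-by-term m-sum for l=5 (normalisation 4π/11 = 1.142397):
  m=-5: (-0.20150 + 0.08515j) × (0.00000 - 0.00000j) = -0.00000 + 0.00000j  (running Σ = -0.00000 + 0.00000j)
  m=-4: (-0.39052 - 0.12443j) × (-0.00010 + 0.00009j) = 0.00005 - 0.00002j  (running Σ = 0.00005 - 0.00002j)
  m=-3: (-0.15515 - 0.25076j) × (0.00223 - 0.00137j) = -0.00069 - 0.00035j  (running Σ = -0.00064 - 0.00037j)
  m=-2: (-0.02165 + 0.13929j) × (-0.03011 + 0.01161j) = -0.00097 - 0.00445j  (running Σ = -0.00160 - 0.00481j)
  m=-1: (-0.25530 + 0.21867j) × (0.23983 - 0.04463j) = -0.05147 + 0.06384j  (running Σ = -0.05307 + 0.05903j)
  m=0: (0.06346 + 0.00000j) × (-0.86847 + 0.00000j) = -0.05511 + 0.00000j  (running Σ = -0.10819 + 0.05903j)
  m=1: (0.25530 + 0.21867j) × (-0.23983 - 0.04463j) = -0.05147 - 0.06384j  (running Σ = -0.15965 - 0.00481j)
  m=2: (-0.02165 - 0.13929j) × (-0.03011 - 0.01161j) = -0.00097 + 0.00445j  (running Σ = -0.16062 - 0.00037j)
  m=3: (0.15515 - 0.25076j) × (-0.00223 - 0.00137j) = -0.00069 + 0.00035j  (running Σ = -0.16131 - 0.00002j)
  m=4: (-0.39052 + 0.12443j) × (-0.00010 - 0.00009j) = 0.00005 + 0.00002j  (running Σ = -0.16126 + 0.00000j)
  m=5: (0.20150 + 0.08515j) × (-0.00000 - 0.00000j) = -0.00000 - 0.00000j  (running Σ = -0.16126 - 0.00000j)
Total Σ_m = -0.16126 - 0.00000j. Multiply by 1.142397: -0.18422 - 0.00000j. P_5(cos γ) = -0.184220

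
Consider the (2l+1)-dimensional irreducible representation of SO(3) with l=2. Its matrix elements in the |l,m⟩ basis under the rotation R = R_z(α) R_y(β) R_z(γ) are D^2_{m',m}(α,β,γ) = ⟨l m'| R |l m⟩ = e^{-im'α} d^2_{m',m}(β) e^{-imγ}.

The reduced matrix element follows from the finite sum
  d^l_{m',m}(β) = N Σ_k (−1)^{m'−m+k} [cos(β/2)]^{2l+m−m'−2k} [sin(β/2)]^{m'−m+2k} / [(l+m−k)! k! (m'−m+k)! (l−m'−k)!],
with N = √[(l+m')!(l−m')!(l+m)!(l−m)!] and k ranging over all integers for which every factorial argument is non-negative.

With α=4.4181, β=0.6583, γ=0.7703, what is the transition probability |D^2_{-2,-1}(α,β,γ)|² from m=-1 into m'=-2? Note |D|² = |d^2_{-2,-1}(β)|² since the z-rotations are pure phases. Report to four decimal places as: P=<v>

P=0.3001

D^2_{-2,-1}(4.4181,0.6583,0.7703) = e^{-i·-2·4.4181}·d^2_{-2,-1}(0.6583)·e^{-i·-1·0.7703}. Compute d first:
Half-angle: c=0.946317, s=0.323239. N=√(1·24·1·6)=12.000000
k∈{1} keeps every argument non-negative
  k=1: (−1)^0·12.0000/(6)·0.9463^3·0.3232^1 = +0.547853
d^2_{-2,-1}(0.6583) = +0.547853
|D^2_{-2,-1}|² = |d^2_{-2,-1}(β)|² = (+0.547853)² = 0.300143 (the z-rotation phases have unit modulus)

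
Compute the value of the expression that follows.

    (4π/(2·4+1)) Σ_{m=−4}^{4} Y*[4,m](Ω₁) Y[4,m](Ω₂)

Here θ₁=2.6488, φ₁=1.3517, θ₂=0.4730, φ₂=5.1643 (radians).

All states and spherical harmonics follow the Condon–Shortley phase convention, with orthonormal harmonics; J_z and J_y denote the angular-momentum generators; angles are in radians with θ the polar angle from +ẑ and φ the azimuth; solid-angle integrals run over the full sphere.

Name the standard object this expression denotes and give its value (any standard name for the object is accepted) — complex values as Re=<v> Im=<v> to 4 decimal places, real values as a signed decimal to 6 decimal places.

Legendre polynomial (addition theorem), +0.578536

This sum is the spherical-harmonic addition theorem: it equals the Legendre polynomial P_l(cos γ) of the angle γ between the two directions.
Expand P_4 via completeness: Σ_{m} conj(Y_{4,m}) at Ω₁ times Y_{4,m} at Ω₂ —
  [-4]  conj(Y_{4,-4})(Ω₁) = +0.014186-0.017034i ; Y_{4,-4}(Ω₂) = -0.004472-0.018528i ; Δ = -0.000379-0.000187i
  [-3]  conj(Y_{4,-3})(Ω₁) = +0.071338+0.092434i ; Y_{4,-3}(Ω₂) = -0.102918-0.022482i ; Δ = -0.005264-0.011117i
  [-2]  conj(Y_{4,-2})(Ω₁) = -0.300564+0.140837i ; Y_{4,-2}(Ω₂) = -0.195292+0.248039i ; Δ = +0.023765-0.102056i
  [-1]  conj(Y_{4,-1})(Ω₁) = -0.104284-0.468335i ; Y_{4,-1}(Ω₂) = +0.213412+0.439649i ; Δ = +0.183647-0.145797i
  [+0]  conj(Y_{4,0})(Ω₁) = +0.084705-0.000000i ; Y_{4,0}(Ω₂) = +0.127588+0.000000i ; Δ = +0.010807+0.000000i
  [+1]  conj(Y_{4,1})(Ω₁) = +0.104284-0.468335i ; Y_{4,1}(Ω₂) = -0.213412+0.439649i ; Δ = +0.183647+0.145797i
  [+2]  conj(Y_{4,2})(Ω₁) = -0.300564-0.140837i ; Y_{4,2}(Ω₂) = -0.195292-0.248039i ; Δ = +0.023765+0.102056i
  [+3]  conj(Y_{4,3})(Ω₁) = -0.071338+0.092434i ; Y_{4,3}(Ω₂) = +0.102918-0.022482i ; Δ = -0.005264+0.011117i
  [+4]  conj(Y_{4,4})(Ω₁) = +0.014186+0.017034i ; Y_{4,4}(Ω₂) = -0.004472+0.018528i ; Δ = -0.000379+0.000187i
Accumulated sum +0.414346+0.000000i; after 4π/(2l+1) scaling, +0.578536+0.000000i ⇒ P_4 = 0.578536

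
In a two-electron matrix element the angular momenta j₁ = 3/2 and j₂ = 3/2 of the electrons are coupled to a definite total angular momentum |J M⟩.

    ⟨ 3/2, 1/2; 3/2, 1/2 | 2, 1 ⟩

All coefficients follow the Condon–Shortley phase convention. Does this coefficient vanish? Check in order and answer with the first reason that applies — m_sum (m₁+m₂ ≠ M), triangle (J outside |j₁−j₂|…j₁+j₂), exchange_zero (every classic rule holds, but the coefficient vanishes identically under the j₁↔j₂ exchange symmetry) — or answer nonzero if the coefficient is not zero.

m-sum: m₁+m₂ = 1/2+1/2 = 1, M = 1  ✓
triangle: |j₁−j₂| = 0 ≤ J = 2 ≤ j₁+j₂ = 3  ✓
exchange: j₁=j₂ and m₁=m₂, and (−1)^(j₁+j₂−J) = (−1)^1 = −1 forces ⟨j₁m₁;j₂m₂|JM⟩ = −⟨j₂m₂;j₁m₁|JM⟩ = −⟨j₁m₁;j₂m₂|JM⟩ ⇒ the coefficient vanishes identically
Racah sum check: Σ_k collapses to 0 ⇒ CG = 0

exchange_zero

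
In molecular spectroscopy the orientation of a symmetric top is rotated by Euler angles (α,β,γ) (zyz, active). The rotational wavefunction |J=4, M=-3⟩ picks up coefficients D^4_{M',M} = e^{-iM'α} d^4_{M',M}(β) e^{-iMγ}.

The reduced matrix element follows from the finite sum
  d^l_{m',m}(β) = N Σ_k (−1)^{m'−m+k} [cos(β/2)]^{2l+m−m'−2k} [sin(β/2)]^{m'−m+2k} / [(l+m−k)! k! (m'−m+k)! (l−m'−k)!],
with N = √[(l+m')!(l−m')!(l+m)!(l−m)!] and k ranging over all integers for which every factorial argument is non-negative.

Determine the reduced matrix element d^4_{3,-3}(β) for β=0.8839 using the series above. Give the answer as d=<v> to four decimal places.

d=0.0339

d^4_{3,-3}(β=0.8839) via the finite sum:
Half-angle: c=0.903919, s=0.427703. N=√(5040·1·1·5040)=5040.000000
Admissible k: 0..1 (factorial args all ≥0)
  k=0: (−1)^6·5040.0000/(720)·0.9039^2·0.4277^6 = +0.035011
  k=1: (−1)^7·5040.0000/(5040)·0.9039^0·0.4277^8 = -0.001120
d^4_{3,-3}(0.8839) = +0.035011 -0.001120 = +0.033892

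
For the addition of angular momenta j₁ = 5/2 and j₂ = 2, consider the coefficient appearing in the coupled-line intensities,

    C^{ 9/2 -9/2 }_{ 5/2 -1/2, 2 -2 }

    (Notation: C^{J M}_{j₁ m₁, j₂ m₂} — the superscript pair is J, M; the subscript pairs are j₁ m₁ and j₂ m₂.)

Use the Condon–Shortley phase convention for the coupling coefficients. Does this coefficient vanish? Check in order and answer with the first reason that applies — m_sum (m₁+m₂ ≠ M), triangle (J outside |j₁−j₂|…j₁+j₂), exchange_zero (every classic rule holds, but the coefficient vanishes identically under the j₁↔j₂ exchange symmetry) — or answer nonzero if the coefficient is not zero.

m_sum

m-sum: m₁+m₂ = -1/2+(-2) = -5/2, M = -9/2  ✗ ⇒ coefficient is 0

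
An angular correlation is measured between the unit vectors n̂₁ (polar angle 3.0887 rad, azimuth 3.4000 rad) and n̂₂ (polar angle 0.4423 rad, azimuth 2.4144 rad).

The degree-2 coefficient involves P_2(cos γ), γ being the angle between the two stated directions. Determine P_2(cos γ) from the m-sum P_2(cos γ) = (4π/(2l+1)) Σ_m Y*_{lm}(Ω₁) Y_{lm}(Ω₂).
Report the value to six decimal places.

0.688167

Summing Y*_{l m}(θ₁,φ₁)·Y_{l m}(θ₂,φ₂) over m ∈ [−2, 2]; prefactor 4π/(2·2+1) = 2.513274:
  m=-2: (0.000939, 0.000533) × (0.008219, 0.070287) = (-0.000030, 0.000070)  (running Σ = (-0.000030, 0.000070))
  m=-1: (0.039432, 0.010422) × (-0.223251, -0.198665) = (-0.006733, -0.010161)  (running Σ = (-0.006762, -0.010090))
  m=0: (0.628139, -0.000000) × (0.457443, 0.000000) = (0.287338, 0.000000)  (running Σ = (0.280576, -0.010090))
  m=1: (-0.039432, 0.010422) × (0.223251, -0.198665) = (-0.006733, 0.010161)  (running Σ = (0.273843, 0.000070))
  m=2: (0.000939, -0.000533) × (0.008219, -0.070287) = (-0.000030, -0.000070)  (running Σ = (0.273813, -0.000000))
Total Σ_m = (0.273813, -0.000000). Multiply by 2.513274: (0.688167, -0.000000). P_2(cos γ) = 0.688167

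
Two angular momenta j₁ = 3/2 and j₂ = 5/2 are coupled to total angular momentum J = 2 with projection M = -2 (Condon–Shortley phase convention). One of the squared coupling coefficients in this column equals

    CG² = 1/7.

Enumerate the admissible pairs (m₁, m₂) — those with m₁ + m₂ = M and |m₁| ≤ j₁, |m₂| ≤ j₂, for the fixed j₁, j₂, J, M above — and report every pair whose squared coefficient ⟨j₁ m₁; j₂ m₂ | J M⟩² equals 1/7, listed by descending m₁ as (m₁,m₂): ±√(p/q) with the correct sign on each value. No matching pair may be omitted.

Admissible pairs with m₁+m₂ = M = -2: (-3/2,-1/2), (-1/2,-3/2), (1/2,-5/2)
  (m₁,m₂)=(1/2,-5/2): CG² = 10/21, CG = +√(10/21)
  (m₁,m₂)=(-1/2,-3/2): CG² = 8/21, CG = −√(8/21)
  (m₁,m₂)=(-3/2,-1/2): CG² = 1/7, CG = +√(1/7)   ← matches the target
Pairs with CG² = 1/7: (-3/2,-1/2): +√(1/7)

(-3/2,-1/2): +√(1/7)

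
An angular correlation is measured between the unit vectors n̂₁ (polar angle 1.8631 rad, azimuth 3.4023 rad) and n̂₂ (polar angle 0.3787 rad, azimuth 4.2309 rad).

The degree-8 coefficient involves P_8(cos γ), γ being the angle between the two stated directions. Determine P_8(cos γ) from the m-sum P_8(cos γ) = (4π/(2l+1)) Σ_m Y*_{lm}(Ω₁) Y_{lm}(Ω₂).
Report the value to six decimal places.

0.265506

Addition theorem: P_8(cos γ) = (4π/17) Σ_m Y*_{lm}(Ω₁) Y_{lm}(Ω₂), m = −8…8:
  m=-8: (-0.179436, 0.317160) × (-0.000136, -0.000117) = (0.000062, -0.000022)  (running Σ = (0.000062, -0.000022))
  m=-7: (-0.110283, 0.424536) × (-0.000410, 0.001762) = (-0.000703, -0.000368)  (running Σ = (-0.000641, -0.000391))
  m=-6: (0.000467, 0.071257) × (0.011122, -0.002872) = (0.000210, 0.000791)  (running Σ = (-0.000431, 0.000401))
  m=-5: (-0.087414, -0.319250) × (-0.034788, -0.038550) = (-0.009266, 0.014476)  (running Σ = (-0.009697, 0.014877))
  m=-4: (-0.101849, -0.174641) × (-0.059340, 0.159996) = (0.033986, -0.005932)  (running Σ = (0.024288, 0.008944))
  m=-3: (0.174030, 0.172893) × (0.391439, -0.049715) = (0.076717, 0.059025)  (running Σ = (0.101006, 0.067970))
  m=-2: (0.214422, 0.123173) × (-0.325330, -0.467646) = (-0.012157, -0.140345)  (running Σ = (0.088849, -0.072376))
  m=-1: (-0.195777, -0.052229) × (-0.139548, 0.267074) = (0.041269, -0.044999)  (running Σ = (0.130119, -0.117374))
  m=0: (-0.258195, -0.000000) × (-0.383213, 0.000000) = (0.098943, 0.000000)  (running Σ = (0.229062, -0.117374))
  m=1: (0.195777, -0.052229) × (0.139548, 0.267074) = (0.041269, 0.044999)  (running Σ = (0.270331, -0.072376))
  m=2: (0.214422, -0.123173) × (-0.325330, 0.467646) = (-0.012157, 0.140345)  (running Σ = (0.258175, 0.067970))
  m=3: (-0.174030, 0.172893) × (-0.391439, -0.049715) = (0.076717, -0.059025)  (running Σ = (0.334892, 0.008944))
  m=4: (-0.101849, 0.174641) × (-0.059340, -0.159996) = (0.033986, 0.005932)  (running Σ = (0.368878, 0.014877))
  m=5: (0.087414, -0.319250) × (0.034788, -0.038550) = (-0.009266, -0.014476)  (running Σ = (0.359612, 0.000401))
  m=6: (0.000467, -0.071257) × (0.011122, 0.002872) = (0.000210, -0.000791)  (running Σ = (0.359821, -0.000391))
  m=7: (0.110283, 0.424536) × (0.000410, 0.001762) = (-0.000703, 0.000368)  (running Σ = (0.359119, -0.000022))
  m=8: (-0.179436, -0.317160) × (-0.000136, 0.000117) = (0.000062, 0.000022)  (running Σ = (0.359181, 0.000000))
Accumulated sum (0.359181, 0.000000); after 4π/(2l+1) scaling, (0.265506, 0.000000) ⇒ P_8 = 0.265506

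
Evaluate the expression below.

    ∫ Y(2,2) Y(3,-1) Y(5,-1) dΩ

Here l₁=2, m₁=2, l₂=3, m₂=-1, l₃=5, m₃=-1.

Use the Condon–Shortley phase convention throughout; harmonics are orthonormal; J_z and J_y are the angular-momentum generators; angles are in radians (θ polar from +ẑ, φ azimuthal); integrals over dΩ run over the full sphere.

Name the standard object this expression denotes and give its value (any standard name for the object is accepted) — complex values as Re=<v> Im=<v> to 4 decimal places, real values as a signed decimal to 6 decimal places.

Gaunt coefficient, -0.092802

This is a Gaunt coefficient — the integral of a triple product of spherical harmonics over the sphere.
m-sum 0 ✓  L=10 even ✓  1≤5≤5 ✓
Π(2lᵢ+1) = 5×7×11 = 385
triangle coeff Δ(2,3,5) = 1/2310
Σ_t [0,0]: t=0:+1/144 = 1/144
(3j)²=10/231 [(2 3 5; 0 0 0)], sign=-1
Σ_t [0,0]: t=0:+1/1152 = 1/1152
(3j)²=1/154 [(2 3 5; 2 -1 -1)], sign=+1
⇒ 4πI² = 25/231
I = (-1)√(25/231/(4π)) = -0.09280237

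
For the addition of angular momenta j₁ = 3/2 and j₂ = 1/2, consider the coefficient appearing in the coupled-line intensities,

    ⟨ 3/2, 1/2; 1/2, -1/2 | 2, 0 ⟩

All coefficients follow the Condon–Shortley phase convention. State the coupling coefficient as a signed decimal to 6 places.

√[5·0!3!1!/5! · 2!1!0!1!2!2!] = √(2)
  +(−1)^0/∏(0,0,1,0,2,1)! = 1/2  (running 1/2)
⟨..|..⟩ = √(2)·(1/2) = +0.707107

+√(1/2) ≈ +0.707107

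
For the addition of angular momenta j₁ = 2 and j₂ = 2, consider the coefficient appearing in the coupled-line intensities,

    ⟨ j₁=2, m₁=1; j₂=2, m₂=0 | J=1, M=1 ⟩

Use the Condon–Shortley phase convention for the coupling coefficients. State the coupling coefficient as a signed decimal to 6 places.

−√(3/10) ≈ -0.547723

triangle: 3!×1!×1!/6! = 6/720
(j±m)!: 3!×1!×2!×2!×2!×0! = 48
prefactor² = (2J+1)×Δ×N² = 6/5
  k=1: −1/(1!×2!×0!×1!×1!×0!) = -1/2
Σ = -1/2  ⇒  CG² = 6/5×(-1/2)² = 3/10
CG = −√(3/10) = -0.547723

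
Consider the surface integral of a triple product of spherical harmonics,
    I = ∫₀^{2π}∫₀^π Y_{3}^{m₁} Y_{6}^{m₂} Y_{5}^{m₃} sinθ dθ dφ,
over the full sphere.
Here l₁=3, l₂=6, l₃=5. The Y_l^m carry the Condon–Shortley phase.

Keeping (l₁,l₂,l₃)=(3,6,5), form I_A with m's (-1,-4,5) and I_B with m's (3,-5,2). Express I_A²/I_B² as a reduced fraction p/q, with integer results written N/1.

9/11

Same 3,6,5: normalisation and zero-m 3j drop out of the ratio.
A: Δ: 4! 2! 8! / 15! → 1/675675; sum: t=2:+1/322560 = 1/322560; 3j²(3 6 5; -1 -4 5) = Δ·Π!·Σ² = 18/1001  (sign +1)
B: Δ: 4! 2! 8! / 15! → 1/675675; sum: t=0:+1/241920 = 1/241920; 3j²(3 6 5; 3 -5 2) = Δ·Π!·Σ² = 2/91  (sign -1)
I_A²/I_B² = (18/1001)/(2/91) = 9/11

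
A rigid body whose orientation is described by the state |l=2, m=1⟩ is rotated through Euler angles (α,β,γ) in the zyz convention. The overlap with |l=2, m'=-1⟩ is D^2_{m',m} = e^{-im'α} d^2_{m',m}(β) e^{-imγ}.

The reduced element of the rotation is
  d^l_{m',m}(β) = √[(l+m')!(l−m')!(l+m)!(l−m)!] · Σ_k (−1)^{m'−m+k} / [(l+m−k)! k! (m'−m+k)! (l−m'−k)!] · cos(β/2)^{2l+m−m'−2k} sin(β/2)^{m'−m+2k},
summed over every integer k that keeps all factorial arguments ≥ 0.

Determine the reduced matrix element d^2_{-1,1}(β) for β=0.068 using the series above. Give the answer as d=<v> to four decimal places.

d^2_{-1,1}(β=0.0680) via the finite sum:
Half-angle: c=0.999422, s=0.033993. N=√(1·6·6·1)=6.000000
k∈{2,3} keeps every argument non-negative
  k=2: (−1)^0·6.0000/(2)·0.9994^2·0.0340^2 = +0.003463
  k=3: (−1)^1·6.0000/(6)·0.9994^0·0.0340^4 = -0.000001
d^2_{-1,1}(0.0680) = +0.003463 -0.000001 = +0.003461

d=0.0035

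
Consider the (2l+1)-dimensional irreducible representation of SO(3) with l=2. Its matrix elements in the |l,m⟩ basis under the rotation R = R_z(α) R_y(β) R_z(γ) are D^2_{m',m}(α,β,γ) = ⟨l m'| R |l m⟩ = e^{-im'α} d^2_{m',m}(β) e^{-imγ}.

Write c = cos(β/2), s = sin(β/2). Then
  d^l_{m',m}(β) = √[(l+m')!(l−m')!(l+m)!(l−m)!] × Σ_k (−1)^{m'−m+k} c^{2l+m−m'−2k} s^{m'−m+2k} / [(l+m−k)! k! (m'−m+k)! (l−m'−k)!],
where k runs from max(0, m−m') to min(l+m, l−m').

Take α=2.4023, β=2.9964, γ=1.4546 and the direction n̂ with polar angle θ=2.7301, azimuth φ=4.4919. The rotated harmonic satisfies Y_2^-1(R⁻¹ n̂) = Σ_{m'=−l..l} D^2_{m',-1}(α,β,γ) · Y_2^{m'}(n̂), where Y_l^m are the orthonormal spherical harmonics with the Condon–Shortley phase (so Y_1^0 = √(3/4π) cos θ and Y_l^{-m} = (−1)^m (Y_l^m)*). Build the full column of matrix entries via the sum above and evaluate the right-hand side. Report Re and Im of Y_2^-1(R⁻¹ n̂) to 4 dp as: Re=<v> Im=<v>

Need the full column D^2_{m',-1} for m'=−2..2 at α=2.4023, β=2.9964, γ=1.4546.
cos(β/2)=0.072533, sin(β/2)=0.997366
d^2_{-2,-1}: single k=1 term ⇒ +0.000761;  D = +0.000761-0.000018i
d^2_{-1,-1}: k∈[0..1] ⇒ +0.000028 -0.015700 = -0.015672;  D = +0.011831+0.010279i
d^2_{0,-1}: k∈[0..1] ⇒ -0.000932 +0.176268 = +0.175335;  D = +0.020328+0.174153i
d^2_{1,-1}: k∈[0..1] ⇒ +0.015700 -0.989506 = -0.973806;  D = -0.568267+0.790804i
d^2_{2,-1}: single k=0 term ⇒ -0.143922;  D = +0.140808-0.029778i
Y_2^{m'}(θ=2.7301,φ=4.4919) and Σ D·Y over m':
  (+0.0008-0.0000i)·(-0.0559-0.0264i)  (+0.0118+0.0103i)·(+0.0619-0.2764i)  (+0.0203+0.1742i)·(+0.4794+0.0000i)  (-0.5683+0.7908i)·(-0.0619-0.2764i)  (+0.1408-0.0298i)·(-0.0559+0.0264i)
Y_2^-1(R⁻¹ n̂) = +0.259930+0.194277i

Re=0.2599 Im=0.1943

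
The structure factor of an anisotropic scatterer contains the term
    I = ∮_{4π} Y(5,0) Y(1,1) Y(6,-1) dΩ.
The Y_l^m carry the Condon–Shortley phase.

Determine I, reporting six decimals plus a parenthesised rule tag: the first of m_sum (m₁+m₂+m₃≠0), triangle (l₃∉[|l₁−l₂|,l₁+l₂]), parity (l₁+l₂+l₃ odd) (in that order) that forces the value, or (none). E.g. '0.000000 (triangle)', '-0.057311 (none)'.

-0.187239 (none)

m-sum 0 ✓  L=12 even ✓  4≤6≤6 ✓
Π(2lᵢ+1) = 11×3×13 = 429
triangle coeff Δ(5,1,6) = 1/858
Σ_t [0,0]: t=0:+1/14400 = 1/14400
(3j)²=6/143 [(5 1 6; 0 0 0)], sign=+1
Σ_t [0,0]: t=0:+1/28800 = 1/28800
(3j)²=7/286 [(5 1 6; 0 1 -1)], sign=-1
⇒ 4πI² = 63/143
I = (-1)√(63/143/(4π)) = -0.18723944
No selection rule forces the value: the integral is nonzero (none).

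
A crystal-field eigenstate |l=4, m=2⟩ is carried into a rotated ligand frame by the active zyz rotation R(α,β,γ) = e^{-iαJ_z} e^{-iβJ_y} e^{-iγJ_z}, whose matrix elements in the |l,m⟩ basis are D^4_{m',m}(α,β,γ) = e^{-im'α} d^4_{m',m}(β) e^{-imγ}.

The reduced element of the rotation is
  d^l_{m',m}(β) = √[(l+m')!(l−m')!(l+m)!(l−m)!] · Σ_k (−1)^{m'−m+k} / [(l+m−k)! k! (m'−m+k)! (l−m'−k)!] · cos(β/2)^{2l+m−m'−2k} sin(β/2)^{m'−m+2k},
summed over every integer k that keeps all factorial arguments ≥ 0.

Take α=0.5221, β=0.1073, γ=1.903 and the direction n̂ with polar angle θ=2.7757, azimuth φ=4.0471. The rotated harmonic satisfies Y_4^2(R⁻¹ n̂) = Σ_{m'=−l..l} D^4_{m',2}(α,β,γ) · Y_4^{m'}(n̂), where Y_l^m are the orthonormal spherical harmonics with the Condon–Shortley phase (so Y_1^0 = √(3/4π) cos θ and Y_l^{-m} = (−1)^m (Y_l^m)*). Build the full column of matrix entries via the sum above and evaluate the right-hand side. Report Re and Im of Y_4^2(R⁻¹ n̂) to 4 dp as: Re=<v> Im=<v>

Need the full column D^4_{m',2} for m'=−4..4 at α=0.5221, β=0.1073, γ=1.9030.
cos(β/2)=0.998561, sin(β/2)=0.053624
d^4_{-4,2}: single k=6 term ⇒ +0.000000;  D = -0.000000-0.000000i
d^4_{-3,2}: k∈[5..6] ⇒ +0.000005 -0.000000 = +0.000005;  D = -0.000003-0.000004i
d^4_{-2,2}: k∈[4..6] ⇒ +0.000123 -0.000000 +0.000000 = +0.000123;  D = -0.000114-0.000046i
d^4_{-1,2}: k∈[3..5] ⇒ +0.002165 -0.000009 +0.000000 = +0.002156;  D = -0.002134+0.000306i
d^4_{0,2}: k∈[2..4] ⇒ +0.027045 -0.000208 +0.000000 = +0.026838;  D = -0.021129+0.016548i
d^4_{1,2}: k∈[1..3] ⇒ +0.225227 -0.003248 +0.000006 = +0.221986;  D = -0.083222+0.205795i
d^4_{2,2}: k∈[0..2] ⇒ +0.988547 -0.034210 +0.000123 = +0.954461;  D = +0.131119+0.945412i
d^4_{3,2}: k∈[0..1] ⇒ -0.198632 +0.001718 = -0.196913;  D = -0.120717-0.155571i
d^4_{4,2}: single k=0 term ⇒ +0.015085;  D = +0.013959+0.005718i
Y_4^{m'}(θ=2.7757,φ=4.0471) and Σ D·Y over m':
  (-0.0000-0.0000i)·(-0.0064+0.0034i)  (-0.0000-0.0000i)·(-0.0488-0.0221i)  (-0.0001-0.0000i)·(-0.0520-0.2123i)  (-0.0021+0.0003i)·(+0.3028-0.3860i)  (-0.0211+0.0165i)·(+0.3653+0.0000i)  (-0.0832+0.2058i)·(-0.3028-0.3860i)  (+0.1311+0.9454i)·(-0.0520+0.2123i)  (-0.1207-0.1556i)·(+0.0488-0.0221i)  (+0.0140+0.0057i)·(-0.0064-0.0034i)
Y_4^2(R⁻¹ n̂) = -0.120521-0.049545i

Re=-0.1205 Im=-0.0495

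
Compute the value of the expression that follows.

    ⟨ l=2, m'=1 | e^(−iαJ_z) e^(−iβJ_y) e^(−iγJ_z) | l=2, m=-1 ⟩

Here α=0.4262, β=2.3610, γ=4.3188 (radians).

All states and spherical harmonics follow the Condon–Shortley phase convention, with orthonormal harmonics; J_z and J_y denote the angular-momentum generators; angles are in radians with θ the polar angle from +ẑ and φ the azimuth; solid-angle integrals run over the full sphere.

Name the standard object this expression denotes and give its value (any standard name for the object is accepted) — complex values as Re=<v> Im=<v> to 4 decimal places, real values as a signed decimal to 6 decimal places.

Wigner D-matrix element, Re=0.2632 Im=0.2457

This is a Wigner D-matrix element — the rotation-matrix element ⟨l m'| R(α,β,γ) |l m⟩ in the angular-momentum basis.
Split into d^2_{1,-1}(β=2.3610) × two z-phases.
Half-angle: c=0.380462, s=0.924796. N=√(6·1·1·6)=6.000000
k: max(0,(-1)−(1))=0 … min(2+(-1),2−(1))=1
  k=0: (−1)^2·6.0000/(2)·0.3805^2·0.9248^2 = +0.371396
  k=1: (−1)^3·6.0000/(6)·0.3805^0·0.9248^4 = -0.731450
d^2_{1,-1}(2.3610) = +0.371396 -0.731450 = -0.360054
D = (+0.910543-0.413414i)·(-0.360054)·(-0.383505-0.923539i) = +0.263200+0.245692i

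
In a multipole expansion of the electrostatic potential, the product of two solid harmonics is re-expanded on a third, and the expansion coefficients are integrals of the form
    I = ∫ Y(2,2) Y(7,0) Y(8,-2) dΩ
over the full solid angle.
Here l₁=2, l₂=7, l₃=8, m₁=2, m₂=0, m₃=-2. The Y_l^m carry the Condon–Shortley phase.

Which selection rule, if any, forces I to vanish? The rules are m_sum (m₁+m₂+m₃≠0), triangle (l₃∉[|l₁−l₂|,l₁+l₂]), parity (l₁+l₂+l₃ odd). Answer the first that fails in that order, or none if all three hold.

azimuthal sum: 2 + 0 − 2 = 0  ✓
5 ≤ 8 ≤ 9 (triangle on l)  ✓
L = 2 + 7 + 8 = 17 (odd)  ✗

parity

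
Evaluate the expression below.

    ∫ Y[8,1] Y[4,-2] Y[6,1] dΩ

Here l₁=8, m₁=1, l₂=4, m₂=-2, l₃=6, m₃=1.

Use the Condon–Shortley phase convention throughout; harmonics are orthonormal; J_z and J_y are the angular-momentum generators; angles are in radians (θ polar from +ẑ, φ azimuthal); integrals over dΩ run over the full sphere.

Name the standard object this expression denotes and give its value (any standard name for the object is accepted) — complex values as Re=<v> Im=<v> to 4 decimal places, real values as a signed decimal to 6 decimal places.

This is a Gaunt coefficient — the integral of a triple product of spherical harmonics over the sphere.
Rules hold: Σm=0, L=18 even, 4≤6≤12.
N = 17·9·13 = 1989
Δ = 6!·10!·2!/19! = 1/23279256
Racah Σ t=2..4: t=2:+1/1658880 t=3:−1/518400 t=4:+1/1658880 = -1/1382400
⇒ 3j(8 4 6; 0 0 0)² = 504/46189, sgn -1
Racah Σ t=0..2: t=0:+1/43545600 t=1:−1/2073600 t=2:+1/1382400 = 23/87091200
⇒ 3j(8 4 6; 1 -2 1)² = 2645/554268, sgn -1
4πI² = N·(3j₀)²·(3jₘ)² = 999810/9653501
I = +1·√(0.10357/4π) = 0.09078443

Gaunt coefficient, +0.090784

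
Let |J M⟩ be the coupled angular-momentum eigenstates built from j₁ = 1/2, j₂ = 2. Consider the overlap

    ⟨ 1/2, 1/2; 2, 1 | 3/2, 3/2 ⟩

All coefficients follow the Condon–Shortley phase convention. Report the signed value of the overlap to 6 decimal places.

+√(1/5) = +0.447214

√[4·1!0!3!/5! · 1!0!3!1!3!0!] = √(36/5)
  +(−1)^0/∏(0,1,0,3,0,0)! = 1/6  (running 1/6)
⟨..|..⟩ = √(36/5)·(1/6) = +0.447214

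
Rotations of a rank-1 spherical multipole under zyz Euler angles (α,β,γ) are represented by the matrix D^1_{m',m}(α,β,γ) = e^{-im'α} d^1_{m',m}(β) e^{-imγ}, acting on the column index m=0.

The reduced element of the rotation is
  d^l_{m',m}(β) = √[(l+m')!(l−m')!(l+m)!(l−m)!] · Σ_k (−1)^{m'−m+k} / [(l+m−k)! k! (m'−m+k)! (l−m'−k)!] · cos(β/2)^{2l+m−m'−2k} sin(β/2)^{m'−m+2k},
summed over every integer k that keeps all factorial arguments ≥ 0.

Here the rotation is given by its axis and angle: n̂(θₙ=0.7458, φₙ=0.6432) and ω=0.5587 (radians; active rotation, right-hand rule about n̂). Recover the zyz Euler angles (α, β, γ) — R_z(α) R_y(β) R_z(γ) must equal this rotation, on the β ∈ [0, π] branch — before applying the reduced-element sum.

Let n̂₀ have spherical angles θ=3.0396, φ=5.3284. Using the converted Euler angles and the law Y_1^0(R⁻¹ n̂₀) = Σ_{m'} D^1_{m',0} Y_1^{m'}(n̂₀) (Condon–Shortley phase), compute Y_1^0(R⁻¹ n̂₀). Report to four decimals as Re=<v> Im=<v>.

Axis–angle → zyz. n̂ = (sinθₙcosφₙ, sinθₙsinφₙ, cosθₙ) = (+0.542970, +0.406972, +0.734545), ω = 0.5587.
R = I cosω + sinω [n̂]ₓ + (1−cosω) n̂n̂ᵀ gives
  R = [+0.892773, -0.355771, +0.276375; +0.422971, +0.873129, -0.242365; -0.155085, +0.333275, +0.929987]
β = atan2(√(R₁₃²+R₂₃²), R₃₃) = 0.376418; α = atan2(R₂₃, R₁₃) mod 2π = 5.563256; γ = atan2(R₃₂, −R₃₁) mod 2π = 1.135263
Need the full column D^1_{m',0} for m'=−1..1 at α=5.5633, β=0.3764, γ=1.1353.
cos(β/2)=0.982341, sin(β/2)=0.187100
d^1_{-1,0}: single k=1 term ⇒ +0.259927;  D = +0.195426-0.171378i
d^1_{0,0}: k∈[0..1] ⇒ +0.964994 -0.035006 = +0.929987;  D = +0.929987+0.000000i
d^1_{1,0}: single k=0 term ⇒ -0.259927;  D = -0.195426-0.171378i
Y_1^{m'}(θ=3.0396,φ=5.3284) and Σ D·Y over m':
  (+0.1954-0.1714i)·(+0.0203+0.0287i)  (+0.9300+0.0000i)·(-0.4861+0.0000i)  (-0.1954-0.1714i)·(-0.0203+0.0287i)
Y_1^0(R⁻¹ n̂) = -0.434248+0.000000i

Re=-0.4342 Im=0.0000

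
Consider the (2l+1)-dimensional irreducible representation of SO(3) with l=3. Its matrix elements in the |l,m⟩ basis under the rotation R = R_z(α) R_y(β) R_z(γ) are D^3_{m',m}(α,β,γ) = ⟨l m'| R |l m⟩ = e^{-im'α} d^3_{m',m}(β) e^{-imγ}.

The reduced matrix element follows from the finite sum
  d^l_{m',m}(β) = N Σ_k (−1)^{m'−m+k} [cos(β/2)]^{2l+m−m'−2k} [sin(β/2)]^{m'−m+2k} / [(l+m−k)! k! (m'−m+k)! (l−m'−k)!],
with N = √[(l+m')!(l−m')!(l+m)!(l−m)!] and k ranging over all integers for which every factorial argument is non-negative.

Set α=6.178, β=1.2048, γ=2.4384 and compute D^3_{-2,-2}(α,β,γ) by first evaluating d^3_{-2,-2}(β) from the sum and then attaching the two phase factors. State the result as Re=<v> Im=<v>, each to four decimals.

Re=0.0196 Im=0.4266

Split into d^3_{-2,-2}(β=1.2048) × two z-phases.
Half-angle: c=0.823978, s=0.566622. N=√(1·120·1·120)=120.000000
k∈{0,1} keeps every argument non-negative
  k=0: (−1)^0·120.0000/(120)·0.8240^6·0.5666^0 = +0.312964
  k=1: (−1)^1·120.0000/(24)·0.8240^4·0.5666^2 = -0.739978
d^3_{-2,-2}(1.2048) = +0.312964 -0.739978 = -0.427015
Attach z-rotation phases: D = e^{-i(-2)(6.1780)}·(-0.427015)·e^{-i(-2)(2.4384)} = +0.019619+0.426564i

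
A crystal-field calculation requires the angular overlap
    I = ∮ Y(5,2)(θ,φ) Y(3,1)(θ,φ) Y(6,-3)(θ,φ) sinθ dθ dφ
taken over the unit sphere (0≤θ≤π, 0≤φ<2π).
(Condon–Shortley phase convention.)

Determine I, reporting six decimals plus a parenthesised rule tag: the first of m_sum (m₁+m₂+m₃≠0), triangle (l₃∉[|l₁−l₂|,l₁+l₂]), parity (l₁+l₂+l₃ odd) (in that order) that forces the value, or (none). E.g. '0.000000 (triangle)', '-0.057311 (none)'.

-0.152880 (none)

m-sum 0 ✓  L=14 even ✓  2≤6≤8 ✓
Π(2lᵢ+1) = 11×7×13 = 1001
triangle coeff Δ(5,3,6) = 1/675675
Σ_t [0,2]: t=0:+1/8640 t=1:−1/2304 t=2:+1/8640 = -7/34560
(3j)²=7/429 [(5 3 6; 0 0 0)], sign=-1
Σ_t [0,2]: t=0:+1/34560 t=1:−1/8640 t=2:+1/40320 = -1/16128
(3j)²=18/1001 [(5 3 6; 2 1 -3)], sign=+1
⇒ 4πI² = 42/143
I = (-1)√(42/143/(4π)) = -0.15288036
No selection rule forces the value: the integral is nonzero (none).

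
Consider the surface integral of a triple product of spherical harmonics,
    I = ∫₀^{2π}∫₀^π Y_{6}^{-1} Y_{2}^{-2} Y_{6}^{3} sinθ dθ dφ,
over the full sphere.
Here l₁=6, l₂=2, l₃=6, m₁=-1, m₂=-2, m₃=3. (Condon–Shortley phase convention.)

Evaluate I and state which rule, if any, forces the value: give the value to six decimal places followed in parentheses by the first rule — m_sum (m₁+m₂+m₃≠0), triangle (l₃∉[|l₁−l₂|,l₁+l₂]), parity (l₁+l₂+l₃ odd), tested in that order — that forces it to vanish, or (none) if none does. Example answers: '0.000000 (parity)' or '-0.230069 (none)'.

0.177674 (none)

Checks pass: Σm=0; 14 even; l₃=6∈[4,8].
(2·6+1)(2·2+1)(2·6+1) = 845
Δ: 2! 10! 2! / 15! → 1/90090
sum: t=0:+1/69120 t=1:−1/14400 t=2:+1/69120 = -7/172800
3j²(6 2 6; 0 0 0) = Δ·Π!·Σ² = 14/715  (sign -1)
sum: t=0:+1/120960 = 1/120960
3j²(6 2 6; -1 -2 3) = Δ·Π!·Σ² = 24/1001  (sign -1)
combine: 4πI² = 845·14/715·24/1001 = 48/121
take √, sign +1: I = 0.17767364
No selection rule forces the value: the integral is nonzero (none).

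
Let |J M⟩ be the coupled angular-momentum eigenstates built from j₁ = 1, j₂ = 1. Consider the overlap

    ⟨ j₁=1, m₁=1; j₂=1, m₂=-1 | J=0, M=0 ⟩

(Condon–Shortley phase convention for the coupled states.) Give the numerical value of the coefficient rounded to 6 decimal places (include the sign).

+√(1/3) ≈ +0.577350

j₁+j₂−J=2  J+j₁−j₂=0  J−j₁+j₂=0  j₁+j₂+J+1=3
(j₁±m₁, j₂±m₂, J±M) = (2,0,0,2,0,0)
P² = 4/3
sum k=0..0:
  [0] +1/2 = 1/2
S = 1/2
C² = P²·S² = 1/3 ; C = +0.577350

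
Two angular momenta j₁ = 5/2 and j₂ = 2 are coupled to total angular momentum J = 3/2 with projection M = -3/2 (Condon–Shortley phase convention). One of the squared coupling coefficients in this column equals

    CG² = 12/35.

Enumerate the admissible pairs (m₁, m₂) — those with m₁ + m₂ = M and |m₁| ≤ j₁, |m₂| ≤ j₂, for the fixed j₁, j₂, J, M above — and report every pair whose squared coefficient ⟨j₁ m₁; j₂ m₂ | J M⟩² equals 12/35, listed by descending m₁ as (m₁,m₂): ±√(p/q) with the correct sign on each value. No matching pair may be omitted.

(-3/2,0): +√(12/35)

Admissible pairs with m₁+m₂ = M = -3/2: (-5/2,1), (-3/2,0), (-1/2,-1), (1/2,-2)
  (m₁,m₂)=(1/2,-2): CG² = 4/35, CG = +√(4/35)
  (m₁,m₂)=(-1/2,-1): CG² = 9/35, CG = −√(9/35)
  (m₁,m₂)=(-3/2,0): CG² = 12/35, CG = +√(12/35)   ← matches the target
  (m₁,m₂)=(-5/2,1): CG² = 2/7, CG = −√(2/7)
Pairs with CG² = 12/35: (-3/2,0): +√(12/35)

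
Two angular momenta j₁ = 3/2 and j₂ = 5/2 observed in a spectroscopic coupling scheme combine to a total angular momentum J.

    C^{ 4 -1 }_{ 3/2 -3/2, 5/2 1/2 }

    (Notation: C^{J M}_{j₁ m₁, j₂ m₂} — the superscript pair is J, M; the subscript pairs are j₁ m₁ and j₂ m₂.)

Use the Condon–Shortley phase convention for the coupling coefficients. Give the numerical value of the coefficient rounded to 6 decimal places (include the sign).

+√(5/28) ≈ +0.422577

triangle: 0!×3!×5!/9! = 720/362880
(j±m)!: 0!×3!×3!×2!×3!×5! = 51840
prefactor² = (2J+1)×Δ×N² = 6480/7
  k=0: +1/(0!×0!×3!×3!×0!×2!) = 1/72
Σ = 1/72  ⇒  CG² = 6480/7×(1/72)² = 5/28
CG = +√(5/28) = +0.422577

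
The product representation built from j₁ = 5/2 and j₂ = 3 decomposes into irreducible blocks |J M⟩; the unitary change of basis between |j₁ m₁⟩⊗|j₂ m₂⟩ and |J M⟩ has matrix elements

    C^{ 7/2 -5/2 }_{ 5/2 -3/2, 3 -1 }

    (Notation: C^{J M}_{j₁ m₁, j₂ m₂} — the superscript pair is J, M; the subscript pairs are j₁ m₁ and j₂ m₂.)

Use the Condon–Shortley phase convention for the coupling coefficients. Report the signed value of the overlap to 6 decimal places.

−√(10/63) = -0.398410

√[8·2!3!4!/10! · 1!4!2!4!1!6!] = √(18432/35)
  +(−1)^1/∏(1,1,3,1,0,3)! = -1/36  (running -1/36)
  +(−1)^2/∏(2,0,2,0,1,4)! = 1/96  (running -5/288)
⟨..|..⟩ = √(18432/35)·(-5/288) = -0.398410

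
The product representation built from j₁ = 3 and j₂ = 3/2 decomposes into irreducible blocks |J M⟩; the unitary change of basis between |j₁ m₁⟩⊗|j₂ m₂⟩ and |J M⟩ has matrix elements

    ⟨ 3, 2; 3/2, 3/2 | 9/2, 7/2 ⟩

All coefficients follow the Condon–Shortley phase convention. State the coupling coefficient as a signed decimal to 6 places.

√[10·0!6!3!/10! · 5!1!3!0!8!1!] = √(345600)
  +(−1)^0/∏(0,0,1,3,5,0)! = 1/720  (running 1/720)
⟨..|..⟩ = √(345600)·(1/720) = +0.816497

+0.816497  (= +√(2/3))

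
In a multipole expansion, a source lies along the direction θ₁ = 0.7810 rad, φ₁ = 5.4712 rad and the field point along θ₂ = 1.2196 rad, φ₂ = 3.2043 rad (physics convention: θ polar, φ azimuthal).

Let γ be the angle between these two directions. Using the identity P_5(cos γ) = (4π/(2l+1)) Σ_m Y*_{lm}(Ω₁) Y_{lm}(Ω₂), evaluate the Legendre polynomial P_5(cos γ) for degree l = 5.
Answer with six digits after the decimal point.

Addition theorem: P_5(cos γ) = (4π/11) Σ_m Y*_{lm}(Ω₁) Y_{lm}(Ω₂), m = −5…5:
  term(m=-5) = (0.009039, -0.025640)   from Y*(Ω₁)=(-0.048727, 0.063770), Y(Ω₂)=(-0.322237, 0.104479)
  term(m=-4) = (-0.094146, 0.035134)   from Y*(Ω₁)=(-0.254586, 0.027177), Y(Ω₂)=(0.380199, -0.097417)
  term(m=-3) = (0.006928, 0.003944)   from Y*(Ω₁)=(-0.325203, -0.277064), Y(Ω₂)=(-0.018331, 0.003490)
  term(m=-2) = (0.018029, 0.099877)   from Y*(Ω₁)=(-0.016271, -0.305702), Y(Ω₂)=(-0.328922, 0.041469)
  term(m=-1) = (-0.011338, 0.013568)   from Y*(Ω₁)=(-0.111516, 0.117609), Y(Ω₂)=(0.108881, -0.006837)
  term(m=+0) = (-0.108659, -0.000000)   from Y*(Ω₁)=(-0.355458, -0.000000), Y(Ω₂)=(0.305689, 0.000000)
  term(m=+1) = (-0.011338, -0.013568)   from Y*(Ω₁)=(0.111516, 0.117609), Y(Ω₂)=(-0.108881, -0.006837)
  term(m=+2) = (0.018029, -0.099877)   from Y*(Ω₁)=(-0.016271, 0.305702), Y(Ω₂)=(-0.328922, -0.041469)
  term(m=+3) = (0.006928, -0.003944)   from Y*(Ω₁)=(0.325203, -0.277064), Y(Ω₂)=(0.018331, 0.003490)
  term(m=+4) = (-0.094146, -0.035134)   from Y*(Ω₁)=(-0.254586, -0.027177), Y(Ω₂)=(0.380199, 0.097417)
  term(m=+5) = (0.009039, 0.025640)   from Y*(Ω₁)=(0.048727, 0.063770), Y(Ω₂)=(0.322237, 0.104479)
Accumulated sum (-0.251635, -0.000000); after 4π/(2l+1) scaling, (-0.287467, -0.000000) ⇒ P_5 = -0.287467

-0.287467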